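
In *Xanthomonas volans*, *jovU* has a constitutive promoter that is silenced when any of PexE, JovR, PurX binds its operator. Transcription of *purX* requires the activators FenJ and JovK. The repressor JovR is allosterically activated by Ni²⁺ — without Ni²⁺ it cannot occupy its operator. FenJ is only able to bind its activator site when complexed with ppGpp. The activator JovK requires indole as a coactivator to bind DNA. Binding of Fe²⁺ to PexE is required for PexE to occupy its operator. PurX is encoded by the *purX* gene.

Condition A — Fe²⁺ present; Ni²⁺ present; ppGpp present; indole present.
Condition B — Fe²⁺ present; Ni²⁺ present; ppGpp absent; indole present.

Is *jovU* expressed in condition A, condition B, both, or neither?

Condition A:
Fe²⁺ is present, so PexE is active.
Ni²⁺ is present, so JovR is active.
ppGpp is present, so FenJ is active.
Indole is present, so JovK is active.
No repressor is bound and FenJ and JovK are active, so *purX* is transcribed.
So PurX is produced and active.
With repressor PexE bound, *jovU* is not transcribed.
→ *jovU* is OFF in A.
Condition B:
Fe²⁺ is present, so PexE is active.
Ni²⁺ is present, so JovR is active.
ppGpp is absent, so FenJ is inactive.
Indole is present, so JovK is active.
Required activator FenJ is absent, so *purX* is not transcribed.
So PurX is not produced.
With repressor PexE bound, *jovU* is not transcribed.
→ *jovU* is OFF in B.

neither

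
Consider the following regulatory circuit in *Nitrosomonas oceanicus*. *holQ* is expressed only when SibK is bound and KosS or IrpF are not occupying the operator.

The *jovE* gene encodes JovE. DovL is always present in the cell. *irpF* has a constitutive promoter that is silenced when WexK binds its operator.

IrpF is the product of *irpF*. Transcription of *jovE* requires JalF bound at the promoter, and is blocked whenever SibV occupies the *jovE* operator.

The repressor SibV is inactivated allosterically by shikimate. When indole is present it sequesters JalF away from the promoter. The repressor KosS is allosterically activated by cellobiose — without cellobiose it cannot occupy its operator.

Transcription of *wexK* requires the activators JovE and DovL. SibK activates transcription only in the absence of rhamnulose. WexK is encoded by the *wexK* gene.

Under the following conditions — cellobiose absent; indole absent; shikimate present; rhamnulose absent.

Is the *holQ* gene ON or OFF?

ON

Rhamnulose is absent, so SibK is active.
Cellobiose is absent, so KosS is inactive.
Shikimate is present, so SibV is inactive.
Indole is absent, so JalF is active.
No repressor is bound and JalF is active, so *jovE* is transcribed.
So JovE is produced and active.
DovL is produced constitutively and is active.
No repressor is bound and JovE and DovL are active, so *wexK* is transcribed.
So WexK is produced and active.
With repressor WexK bound, *irpF* is not transcribed.
So IrpF is not produced.
No repressor is bound and SibK is active, so *holQ* is transcribed.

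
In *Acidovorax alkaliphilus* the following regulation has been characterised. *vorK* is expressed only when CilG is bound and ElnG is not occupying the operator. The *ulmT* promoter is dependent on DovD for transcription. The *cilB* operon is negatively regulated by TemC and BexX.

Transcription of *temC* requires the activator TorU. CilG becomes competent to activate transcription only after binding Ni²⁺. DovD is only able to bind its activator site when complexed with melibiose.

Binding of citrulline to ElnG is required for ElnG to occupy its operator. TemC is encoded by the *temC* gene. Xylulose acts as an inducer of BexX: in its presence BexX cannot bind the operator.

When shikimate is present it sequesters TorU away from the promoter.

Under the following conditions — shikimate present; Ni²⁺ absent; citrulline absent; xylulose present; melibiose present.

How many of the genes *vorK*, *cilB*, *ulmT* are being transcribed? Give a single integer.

Citrulline is absent, so ElnG is inactive.
Ni²⁺ is absent, so CilG is inactive.
Required activator CilG is absent, so *vorK* is not transcribed.
→ *vorK* is OFF.
Shikimate is present, so TorU is inactive.
Required activator TorU is absent, so *temC* is not transcribed.
So TemC is not produced.
Xylulose is present, so BexX is inactive.
With no repressor bound, *cilB* is transcribed.
→ *cilB* is ON.
Melibiose is present, so DovD is active.
No repressor is bound and DovD is active, so *ulmT* is transcribed.
→ *ulmT* is ON.
2 of the 3 genes are transcribed.

2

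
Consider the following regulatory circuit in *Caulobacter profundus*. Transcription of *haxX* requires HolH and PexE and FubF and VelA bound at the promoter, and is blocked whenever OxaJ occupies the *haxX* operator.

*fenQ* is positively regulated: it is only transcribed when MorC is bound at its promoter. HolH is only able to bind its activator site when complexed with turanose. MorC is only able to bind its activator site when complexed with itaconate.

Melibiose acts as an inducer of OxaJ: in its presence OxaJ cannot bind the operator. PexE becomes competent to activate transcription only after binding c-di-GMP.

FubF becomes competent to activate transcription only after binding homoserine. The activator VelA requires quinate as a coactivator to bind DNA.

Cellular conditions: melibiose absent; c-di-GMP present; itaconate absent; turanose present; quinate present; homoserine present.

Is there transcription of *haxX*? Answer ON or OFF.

Turanose is present, so HolH is active.
c-di-GMP is present, so PexE is active.
Melibiose is absent, so OxaJ is active.
Homoserine is present, so FubF is active.
Quinate is present, so VelA is active.
With repressor OxaJ bound, *haxX* is not transcribed.

OFF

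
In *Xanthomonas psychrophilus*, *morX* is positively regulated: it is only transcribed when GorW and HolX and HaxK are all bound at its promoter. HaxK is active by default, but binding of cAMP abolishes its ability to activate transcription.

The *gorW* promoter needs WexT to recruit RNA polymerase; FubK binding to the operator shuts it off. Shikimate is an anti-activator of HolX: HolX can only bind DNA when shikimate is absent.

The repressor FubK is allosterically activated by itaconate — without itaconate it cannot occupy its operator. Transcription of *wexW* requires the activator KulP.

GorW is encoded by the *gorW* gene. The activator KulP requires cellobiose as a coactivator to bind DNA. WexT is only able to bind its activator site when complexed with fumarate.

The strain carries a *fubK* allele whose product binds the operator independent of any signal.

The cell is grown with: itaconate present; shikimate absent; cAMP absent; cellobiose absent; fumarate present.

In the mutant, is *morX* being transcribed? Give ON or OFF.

Fumarate is present, so WexT is active.
FubK is constitutively active in this strain.
With repressor FubK bound, *gorW* is not transcribed.
So GorW is not produced.
Shikimate is absent, so HolX is active.
cAMP is absent, so HaxK is active.
Required activator GorW is absent, so *morX* is not transcribed.

OFF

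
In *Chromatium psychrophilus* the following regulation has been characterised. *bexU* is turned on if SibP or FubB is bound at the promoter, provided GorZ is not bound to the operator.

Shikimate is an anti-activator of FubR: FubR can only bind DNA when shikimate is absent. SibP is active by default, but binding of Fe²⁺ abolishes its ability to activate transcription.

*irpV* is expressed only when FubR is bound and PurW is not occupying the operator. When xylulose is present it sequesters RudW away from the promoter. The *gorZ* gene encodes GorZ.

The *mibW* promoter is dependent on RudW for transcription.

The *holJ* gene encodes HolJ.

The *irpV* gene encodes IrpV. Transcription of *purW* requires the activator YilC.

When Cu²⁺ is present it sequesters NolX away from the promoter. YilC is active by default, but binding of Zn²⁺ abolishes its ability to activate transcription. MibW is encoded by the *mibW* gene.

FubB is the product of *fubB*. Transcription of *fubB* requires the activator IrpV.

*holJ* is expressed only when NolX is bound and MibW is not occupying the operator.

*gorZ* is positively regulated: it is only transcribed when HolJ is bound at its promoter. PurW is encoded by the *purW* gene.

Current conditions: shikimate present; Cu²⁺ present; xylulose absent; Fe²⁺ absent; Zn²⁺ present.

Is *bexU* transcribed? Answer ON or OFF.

ON

Xylulose is absent, so RudW is active.
No repressor is bound and RudW is active, so *mibW* is transcribed.
So MibW is produced and active.
Cu²⁺ is present, so NolX is inactive.
With repressor MibW bound, *holJ* is not transcribed.
So HolJ is not produced.
Required activator HolJ is absent, so *gorZ* is not transcribed.
So GorZ is not produced.
Fe²⁺ is absent, so SibP is active.
Zn²⁺ is present, so YilC is inactive.
Required activator YilC is absent, so *purW* is not transcribed.
So PurW is not produced.
Shikimate is present, so FubR is inactive.
Required activator FubR is absent, so *irpV* is not transcribed.
So IrpV is not produced.
Required activator IrpV is absent, so *fubB* is not transcribed.
So FubB is not produced.
Activator SibP is present, so *bexU* is transcribed.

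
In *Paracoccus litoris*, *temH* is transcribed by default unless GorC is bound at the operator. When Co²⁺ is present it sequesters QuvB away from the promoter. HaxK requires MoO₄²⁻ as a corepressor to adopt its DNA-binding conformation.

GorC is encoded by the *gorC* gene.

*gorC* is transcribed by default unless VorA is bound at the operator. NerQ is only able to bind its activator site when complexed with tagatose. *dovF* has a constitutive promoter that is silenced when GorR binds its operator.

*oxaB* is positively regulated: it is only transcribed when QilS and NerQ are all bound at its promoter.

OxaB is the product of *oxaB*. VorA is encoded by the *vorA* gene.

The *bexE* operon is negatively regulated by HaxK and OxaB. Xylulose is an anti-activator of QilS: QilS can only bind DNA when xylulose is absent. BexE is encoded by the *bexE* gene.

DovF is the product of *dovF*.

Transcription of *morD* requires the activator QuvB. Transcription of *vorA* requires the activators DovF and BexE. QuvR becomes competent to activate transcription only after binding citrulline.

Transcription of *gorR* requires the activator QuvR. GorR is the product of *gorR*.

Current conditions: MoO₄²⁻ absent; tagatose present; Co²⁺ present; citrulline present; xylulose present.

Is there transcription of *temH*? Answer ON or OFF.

OFF

Citrulline is present, so QuvR is active.
No repressor is bound and QuvR is active, so *gorR* is transcribed.
So GorR is produced and active.
With repressor GorR bound, *dovF* is not transcribed.
So DovF is not produced.
MoO₄²⁻ is absent, so HaxK is inactive.
Xylulose is present, so QilS is inactive.
Tagatose is present, so NerQ is active.
Required activator QilS is absent, so *oxaB* is not transcribed.
So OxaB is not produced.
With no repressor bound, *bexE* is transcribed.
So BexE is produced and active.
Required activator DovF is absent, so *vorA* is not transcribed.
So VorA is not produced.
With no repressor bound, *gorC* is transcribed.
So GorC is produced and active.
With repressor GorC bound, *temH* is not transcribed.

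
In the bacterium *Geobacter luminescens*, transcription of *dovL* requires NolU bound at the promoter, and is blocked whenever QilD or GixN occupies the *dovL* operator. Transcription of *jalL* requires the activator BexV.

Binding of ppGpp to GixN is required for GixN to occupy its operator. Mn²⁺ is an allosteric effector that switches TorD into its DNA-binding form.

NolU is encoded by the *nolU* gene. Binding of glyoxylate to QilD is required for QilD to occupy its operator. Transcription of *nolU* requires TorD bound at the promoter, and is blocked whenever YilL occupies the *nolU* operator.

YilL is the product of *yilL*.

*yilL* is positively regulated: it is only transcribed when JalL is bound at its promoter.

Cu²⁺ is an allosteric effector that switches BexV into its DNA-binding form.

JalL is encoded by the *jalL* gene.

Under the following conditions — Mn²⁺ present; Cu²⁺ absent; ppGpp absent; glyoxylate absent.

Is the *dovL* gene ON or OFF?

ON

Mn²⁺ is present, so TorD is active.
Cu²⁺ is absent, so BexV is inactive.
Required activator BexV is absent, so *jalL* is not transcribed.
So JalL is not produced.
Required activator JalL is absent, so *yilL* is not transcribed.
So YilL is not produced.
No repressor is bound and TorD is active, so *nolU* is transcribed.
So NolU is produced and active.
Glyoxylate is absent, so QilD is inactive.
ppGpp is absent, so GixN is inactive.
No repressor is bound and NolU is active, so *dovL* is transcribed.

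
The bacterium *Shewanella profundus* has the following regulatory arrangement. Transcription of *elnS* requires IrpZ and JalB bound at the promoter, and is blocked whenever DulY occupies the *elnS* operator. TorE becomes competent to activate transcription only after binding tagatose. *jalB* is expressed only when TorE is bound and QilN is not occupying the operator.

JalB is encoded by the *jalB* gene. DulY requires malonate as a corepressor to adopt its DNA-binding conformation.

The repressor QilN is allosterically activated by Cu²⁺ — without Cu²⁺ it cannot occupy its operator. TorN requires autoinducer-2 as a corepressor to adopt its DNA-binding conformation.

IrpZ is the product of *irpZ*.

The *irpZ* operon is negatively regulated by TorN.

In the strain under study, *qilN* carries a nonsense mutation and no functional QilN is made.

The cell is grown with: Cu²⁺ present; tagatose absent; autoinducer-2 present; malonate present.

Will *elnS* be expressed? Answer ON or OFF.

Autoinducer-2 is present, so TorN is active.
With repressor TorN bound, *irpZ* is not transcribed.
So IrpZ is not produced.
Tagatose is absent, so TorE is inactive.
QilN is non-functional in this strain, so it has no effect.
Required activator TorE is absent, so *jalB* is not transcribed.
So JalB is not produced.
Malonate is present, so DulY is active.
With repressor DulY bound, *elnS* is not transcribed.

OFF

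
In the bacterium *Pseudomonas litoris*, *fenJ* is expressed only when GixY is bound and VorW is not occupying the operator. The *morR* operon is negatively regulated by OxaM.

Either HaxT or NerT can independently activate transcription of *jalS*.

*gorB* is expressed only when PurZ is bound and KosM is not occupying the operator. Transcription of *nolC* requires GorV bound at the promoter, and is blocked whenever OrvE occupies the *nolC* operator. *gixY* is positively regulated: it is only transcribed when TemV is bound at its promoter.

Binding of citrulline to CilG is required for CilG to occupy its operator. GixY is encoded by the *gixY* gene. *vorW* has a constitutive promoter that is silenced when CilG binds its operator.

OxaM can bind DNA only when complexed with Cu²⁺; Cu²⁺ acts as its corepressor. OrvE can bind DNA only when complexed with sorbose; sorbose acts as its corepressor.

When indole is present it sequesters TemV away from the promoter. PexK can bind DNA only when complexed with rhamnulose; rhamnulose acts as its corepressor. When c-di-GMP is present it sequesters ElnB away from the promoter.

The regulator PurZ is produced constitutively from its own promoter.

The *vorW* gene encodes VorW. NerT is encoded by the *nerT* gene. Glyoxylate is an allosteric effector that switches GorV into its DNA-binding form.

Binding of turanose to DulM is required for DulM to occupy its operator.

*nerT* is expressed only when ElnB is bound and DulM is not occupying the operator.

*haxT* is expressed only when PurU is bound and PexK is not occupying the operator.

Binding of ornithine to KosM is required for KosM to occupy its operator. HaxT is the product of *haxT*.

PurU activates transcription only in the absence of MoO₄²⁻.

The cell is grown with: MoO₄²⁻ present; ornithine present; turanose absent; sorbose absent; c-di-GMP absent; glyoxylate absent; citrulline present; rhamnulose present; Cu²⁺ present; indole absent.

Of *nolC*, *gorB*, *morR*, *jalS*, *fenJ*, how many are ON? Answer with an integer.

2

Glyoxylate is absent, so GorV is inactive.
Sorbose is absent, so OrvE is inactive.
Required activator GorV is absent, so *nolC* is not transcribed.
→ *nolC* is OFF.
PurZ is produced constitutively and is active.
Ornithine is present, so KosM is active.
With repressor KosM bound, *gorB* is not transcribed.
→ *gorB* is OFF.
Cu²⁺ is present, so OxaM is active.
With repressor OxaM bound, *morR* is not transcribed.
→ *morR* is OFF.
Rhamnulose is present, so PexK is active.
MoO₄²⁻ is present, so PurU is inactive.
With repressor PexK bound, *haxT* is not transcribed.
So HaxT is not produced.
Turanose is absent, so DulM is inactive.
c-di-GMP is absent, so ElnB is active.
No repressor is bound and ElnB is active, so *nerT* is transcribed.
So NerT is produced and active.
Activator NerT is present, so *jalS* is transcribed.
→ *jalS* is ON.
Citrulline is present, so CilG is active.
With repressor CilG bound, *vorW* is not transcribed.
So VorW is not produced.
Indole is absent, so TemV is active.
No repressor is bound and TemV is active, so *gixY* is transcribed.
So GixY is produced and active.
No repressor is bound and GixY is active, so *fenJ* is transcribed.
→ *fenJ* is ON.
2 of the 5 genes are transcribed.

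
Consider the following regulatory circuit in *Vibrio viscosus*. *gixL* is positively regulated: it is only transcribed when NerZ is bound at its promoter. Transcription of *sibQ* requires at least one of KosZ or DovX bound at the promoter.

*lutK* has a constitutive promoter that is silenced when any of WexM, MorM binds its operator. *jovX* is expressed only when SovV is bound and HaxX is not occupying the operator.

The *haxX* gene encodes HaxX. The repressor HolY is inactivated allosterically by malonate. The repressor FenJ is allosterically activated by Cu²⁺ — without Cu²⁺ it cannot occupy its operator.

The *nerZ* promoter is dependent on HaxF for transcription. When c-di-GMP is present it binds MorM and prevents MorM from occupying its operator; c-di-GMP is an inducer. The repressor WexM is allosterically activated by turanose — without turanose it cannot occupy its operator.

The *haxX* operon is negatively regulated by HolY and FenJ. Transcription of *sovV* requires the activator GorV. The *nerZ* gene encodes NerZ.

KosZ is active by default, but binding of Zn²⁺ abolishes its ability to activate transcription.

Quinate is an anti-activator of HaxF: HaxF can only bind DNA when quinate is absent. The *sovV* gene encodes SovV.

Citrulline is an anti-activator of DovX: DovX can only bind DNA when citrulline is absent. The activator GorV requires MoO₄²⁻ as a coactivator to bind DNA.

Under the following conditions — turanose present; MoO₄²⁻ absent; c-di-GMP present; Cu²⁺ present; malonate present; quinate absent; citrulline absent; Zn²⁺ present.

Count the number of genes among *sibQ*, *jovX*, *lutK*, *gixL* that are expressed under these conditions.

2

Zn²⁺ is present, so KosZ is inactive.
Citrulline is absent, so DovX is active.
Activator DovX is present, so *sibQ* is transcribed.
→ *sibQ* is ON.
Malonate is present, so HolY is inactive.
Cu²⁺ is present, so FenJ is active.
With repressor FenJ bound, *haxX* is not transcribed.
So HaxX is not produced.
MoO₄²⁻ is absent, so GorV is inactive.
Required activator GorV is absent, so *sovV* is not transcribed.
So SovV is not produced.
Required activator SovV is absent, so *jovX* is not transcribed.
→ *jovX* is OFF.
Turanose is present, so WexM is active.
c-di-GMP is present, so MorM is inactive.
With repressor WexM bound, *lutK* is not transcribed.
→ *lutK* is OFF.
Quinate is absent, so HaxF is active.
No repressor is bound and HaxF is active, so *nerZ* is transcribed.
So NerZ is produced and active.
No repressor is bound and NerZ is active, so *gixL* is transcribed.
→ *gixL* is ON.
2 of the 4 genes are transcribed.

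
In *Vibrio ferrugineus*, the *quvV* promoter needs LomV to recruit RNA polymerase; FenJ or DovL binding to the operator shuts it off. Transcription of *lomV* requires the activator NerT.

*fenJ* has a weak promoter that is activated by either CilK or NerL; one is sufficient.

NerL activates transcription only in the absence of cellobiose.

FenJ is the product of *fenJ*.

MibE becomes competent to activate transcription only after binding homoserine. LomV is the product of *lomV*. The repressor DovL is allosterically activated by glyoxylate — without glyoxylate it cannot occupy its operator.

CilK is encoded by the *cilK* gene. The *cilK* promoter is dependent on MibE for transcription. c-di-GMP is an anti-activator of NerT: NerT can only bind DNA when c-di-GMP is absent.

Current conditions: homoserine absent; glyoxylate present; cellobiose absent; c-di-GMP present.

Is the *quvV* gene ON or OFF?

OFF

Homoserine is absent, so MibE is inactive.
Required activator MibE is absent, so *cilK* is not transcribed.
So CilK is not produced.
Cellobiose is absent, so NerL is active.
Activator NerL is present, so *fenJ* is transcribed.
So FenJ is produced and active.
c-di-GMP is present, so NerT is inactive.
Required activator NerT is absent, so *lomV* is not transcribed.
So LomV is not produced.
Glyoxylate is present, so DovL is active.
With repressor FenJ bound, *quvV* is not transcribed.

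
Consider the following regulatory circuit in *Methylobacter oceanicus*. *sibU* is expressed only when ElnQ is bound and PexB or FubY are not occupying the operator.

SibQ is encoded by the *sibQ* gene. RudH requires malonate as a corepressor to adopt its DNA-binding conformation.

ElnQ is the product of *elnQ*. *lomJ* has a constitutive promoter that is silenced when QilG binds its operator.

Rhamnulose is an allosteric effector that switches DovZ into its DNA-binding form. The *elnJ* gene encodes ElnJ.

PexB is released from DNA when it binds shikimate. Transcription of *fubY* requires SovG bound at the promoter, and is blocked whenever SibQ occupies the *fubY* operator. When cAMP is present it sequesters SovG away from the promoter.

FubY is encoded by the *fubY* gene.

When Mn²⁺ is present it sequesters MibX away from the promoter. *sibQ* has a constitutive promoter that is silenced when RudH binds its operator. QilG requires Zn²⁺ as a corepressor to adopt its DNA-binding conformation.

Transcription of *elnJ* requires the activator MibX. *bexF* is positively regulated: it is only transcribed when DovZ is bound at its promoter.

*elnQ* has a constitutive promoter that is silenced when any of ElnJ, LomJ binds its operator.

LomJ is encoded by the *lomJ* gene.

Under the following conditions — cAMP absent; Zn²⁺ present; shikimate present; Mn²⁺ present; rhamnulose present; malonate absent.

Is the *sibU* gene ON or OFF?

ON

Shikimate is present, so PexB is inactive.
Mn²⁺ is present, so MibX is inactive.
Required activator MibX is absent, so *elnJ* is not transcribed.
So ElnJ is not produced.
Zn²⁺ is present, so QilG is active.
With repressor QilG bound, *lomJ* is not transcribed.
So LomJ is not produced.
With no repressor bound, *elnQ* is transcribed.
So ElnQ is produced and active.
Malonate is absent, so RudH is inactive.
With no repressor bound, *sibQ* is transcribed.
So SibQ is produced and active.
cAMP is absent, so SovG is active.
With repressor SibQ bound, *fubY* is not transcribed.
So FubY is not produced.
No repressor is bound and ElnQ is active, so *sibU* is transcribed.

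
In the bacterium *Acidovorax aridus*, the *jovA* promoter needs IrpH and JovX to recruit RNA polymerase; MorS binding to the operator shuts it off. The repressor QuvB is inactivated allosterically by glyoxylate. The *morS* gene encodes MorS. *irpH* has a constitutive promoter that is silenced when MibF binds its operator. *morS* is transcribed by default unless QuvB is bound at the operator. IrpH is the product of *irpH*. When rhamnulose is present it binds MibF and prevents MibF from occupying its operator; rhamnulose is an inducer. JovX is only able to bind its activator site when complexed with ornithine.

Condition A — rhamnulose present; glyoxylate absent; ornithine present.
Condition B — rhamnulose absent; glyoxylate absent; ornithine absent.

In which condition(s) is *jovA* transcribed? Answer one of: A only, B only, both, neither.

A only

Condition A:
Rhamnulose is present, so MibF is inactive.
With no repressor bound, *irpH* is transcribed.
So IrpH is produced and active.
Glyoxylate is absent, so QuvB is active.
With repressor QuvB bound, *morS* is not transcribed.
So MorS is not produced.
Ornithine is present, so JovX is active.
No repressor is bound and IrpH and JovX are active, so *jovA* is transcribed.
→ *jovA* is ON in A.
Condition B:
Rhamnulose is absent, so MibF is active.
With repressor MibF bound, *irpH* is not transcribed.
So IrpH is not produced.
Glyoxylate is absent, so QuvB is active.
With repressor QuvB bound, *morS* is not transcribed.
So MorS is not produced.
Ornithine is absent, so JovX is inactive.
Required activator IrpH is absent, so *jovA* is not transcribed.
→ *jovA* is OFF in B.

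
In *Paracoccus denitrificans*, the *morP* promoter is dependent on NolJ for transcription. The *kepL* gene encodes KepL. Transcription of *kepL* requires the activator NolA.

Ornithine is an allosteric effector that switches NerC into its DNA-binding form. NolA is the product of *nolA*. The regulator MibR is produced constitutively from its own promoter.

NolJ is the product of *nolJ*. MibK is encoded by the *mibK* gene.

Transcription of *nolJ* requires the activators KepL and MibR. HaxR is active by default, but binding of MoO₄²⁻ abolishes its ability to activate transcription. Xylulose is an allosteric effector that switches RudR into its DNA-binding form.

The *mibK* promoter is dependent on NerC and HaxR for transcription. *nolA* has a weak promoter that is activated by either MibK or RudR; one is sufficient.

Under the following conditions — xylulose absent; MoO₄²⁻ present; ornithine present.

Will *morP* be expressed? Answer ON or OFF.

Ornithine is present, so NerC is active.
MoO₄²⁻ is present, so HaxR is inactive.
Required activator HaxR is absent, so *mibK* is not transcribed.
So MibK is not produced.
Xylulose is absent, so RudR is inactive.
No activator is available at the *nolA* promoter, so *nolA* is not transcribed.
So NolA is not produced.
Required activator NolA is absent, so *kepL* is not transcribed.
So KepL is not produced.
MibR is produced constitutively and is active.
Required activator KepL is absent, so *nolJ* is not transcribed.
So NolJ is not produced.
Required activator NolJ is absent, so *morP* is not transcribed.

OFF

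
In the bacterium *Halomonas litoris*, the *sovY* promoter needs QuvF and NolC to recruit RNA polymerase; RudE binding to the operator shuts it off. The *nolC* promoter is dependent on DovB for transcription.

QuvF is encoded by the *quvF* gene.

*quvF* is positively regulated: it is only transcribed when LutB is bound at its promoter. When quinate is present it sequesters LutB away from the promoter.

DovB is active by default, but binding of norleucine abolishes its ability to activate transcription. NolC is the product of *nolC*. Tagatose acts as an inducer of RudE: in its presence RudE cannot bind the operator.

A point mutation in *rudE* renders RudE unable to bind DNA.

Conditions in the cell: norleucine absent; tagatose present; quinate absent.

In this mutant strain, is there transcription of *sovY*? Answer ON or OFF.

RudE is non-functional in this strain, so it has no effect.
Quinate is absent, so LutB is active.
No repressor is bound and LutB is active, so *quvF* is transcribed.
So QuvF is produced and active.
Norleucine is absent, so DovB is active.
No repressor is bound and DovB is active, so *nolC* is transcribed.
So NolC is produced and active.
No repressor is bound and QuvF and NolC are active, so *sovY* is transcribed.

ON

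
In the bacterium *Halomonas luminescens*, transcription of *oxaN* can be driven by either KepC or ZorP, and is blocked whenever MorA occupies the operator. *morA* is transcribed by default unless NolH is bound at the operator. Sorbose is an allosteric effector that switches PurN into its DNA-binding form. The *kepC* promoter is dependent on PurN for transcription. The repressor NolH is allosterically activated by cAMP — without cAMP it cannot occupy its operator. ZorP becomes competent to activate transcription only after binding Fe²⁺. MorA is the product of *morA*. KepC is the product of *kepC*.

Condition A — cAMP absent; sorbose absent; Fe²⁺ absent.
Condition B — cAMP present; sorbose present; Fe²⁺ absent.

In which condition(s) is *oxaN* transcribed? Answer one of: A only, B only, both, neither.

B only

Condition A:
cAMP is absent, so NolH is inactive.
With no repressor bound, *morA* is transcribed.
So MorA is produced and active.
Sorbose is absent, so PurN is inactive.
Required activator PurN is absent, so *kepC* is not transcribed.
So KepC is not produced.
Fe²⁺ is absent, so ZorP is inactive.
With repressor MorA bound, *oxaN* is not transcribed.
→ *oxaN* is OFF in A.
Condition B:
cAMP is present, so NolH is active.
With repressor NolH bound, *morA* is not transcribed.
So MorA is not produced.
Sorbose is present, so PurN is active.
No repressor is bound and PurN is active, so *kepC* is transcribed.
So KepC is produced and active.
Fe²⁺ is absent, so ZorP is inactive.
Activator KepC is present, so *oxaN* is transcribed.
→ *oxaN* is ON in B.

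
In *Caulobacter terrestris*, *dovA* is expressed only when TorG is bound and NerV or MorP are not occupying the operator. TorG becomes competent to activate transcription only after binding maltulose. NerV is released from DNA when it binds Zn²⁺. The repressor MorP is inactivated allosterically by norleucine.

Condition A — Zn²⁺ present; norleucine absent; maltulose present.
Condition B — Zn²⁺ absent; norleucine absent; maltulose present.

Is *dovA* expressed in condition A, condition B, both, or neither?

Condition A:
Zn²⁺ is present, so NerV is inactive.
Norleucine is absent, so MorP is active.
Maltulose is present, so TorG is active.
With repressor MorP bound, *dovA* is not transcribed.
→ *dovA* is OFF in A.
Condition B:
Zn²⁺ is absent, so NerV is active.
Norleucine is absent, so MorP is active.
Maltulose is present, so TorG is active.
With repressor NerV bound, *dovA* is not transcribed.
→ *dovA* is OFF in B.

neither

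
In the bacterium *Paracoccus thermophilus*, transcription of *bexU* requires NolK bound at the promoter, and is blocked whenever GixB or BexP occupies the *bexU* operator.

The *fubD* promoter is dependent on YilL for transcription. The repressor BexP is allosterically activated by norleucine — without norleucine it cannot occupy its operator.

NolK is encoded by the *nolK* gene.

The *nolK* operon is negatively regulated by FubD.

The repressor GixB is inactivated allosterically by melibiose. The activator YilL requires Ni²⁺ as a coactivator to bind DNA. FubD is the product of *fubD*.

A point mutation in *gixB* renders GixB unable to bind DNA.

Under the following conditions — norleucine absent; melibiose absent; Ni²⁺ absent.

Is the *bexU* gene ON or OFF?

Ni²⁺ is absent, so YilL is inactive.
Required activator YilL is absent, so *fubD* is not transcribed.
So FubD is not produced.
With no repressor bound, *nolK* is transcribed.
So NolK is produced and active.
GixB is non-functional in this strain, so it has no effect.
Norleucine is absent, so BexP is inactive.
No repressor is bound and NolK is active, so *bexU* is transcribed.

ON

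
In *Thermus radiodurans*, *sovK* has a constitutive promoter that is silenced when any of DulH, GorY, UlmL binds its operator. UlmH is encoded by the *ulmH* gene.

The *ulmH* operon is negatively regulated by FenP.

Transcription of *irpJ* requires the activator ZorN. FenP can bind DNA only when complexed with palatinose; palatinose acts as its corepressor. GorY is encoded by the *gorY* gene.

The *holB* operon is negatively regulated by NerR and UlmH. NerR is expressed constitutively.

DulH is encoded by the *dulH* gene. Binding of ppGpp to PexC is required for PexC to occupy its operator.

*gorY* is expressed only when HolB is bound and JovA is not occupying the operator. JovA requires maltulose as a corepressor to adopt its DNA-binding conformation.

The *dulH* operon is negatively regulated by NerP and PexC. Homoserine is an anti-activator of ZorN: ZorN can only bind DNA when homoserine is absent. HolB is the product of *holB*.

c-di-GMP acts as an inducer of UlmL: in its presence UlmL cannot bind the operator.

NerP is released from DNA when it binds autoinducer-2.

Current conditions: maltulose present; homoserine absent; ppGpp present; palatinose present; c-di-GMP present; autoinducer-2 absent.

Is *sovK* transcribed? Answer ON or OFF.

Autoinducer-2 is absent, so NerP is active.
ppGpp is present, so PexC is active.
With repressor NerP bound, *dulH* is not transcribed.
So DulH is not produced.
Maltulose is present, so JovA is active.
NerR is produced constitutively and is active.
Palatinose is present, so FenP is active.
With repressor FenP bound, *ulmH* is not transcribed.
So UlmH is not produced.
With repressor NerR bound, *holB* is not transcribed.
So HolB is not produced.
With repressor JovA bound, *gorY* is not transcribed.
So GorY is not produced.
c-di-GMP is present, so UlmL is inactive.
With no repressor bound, *sovK* is transcribed.

ON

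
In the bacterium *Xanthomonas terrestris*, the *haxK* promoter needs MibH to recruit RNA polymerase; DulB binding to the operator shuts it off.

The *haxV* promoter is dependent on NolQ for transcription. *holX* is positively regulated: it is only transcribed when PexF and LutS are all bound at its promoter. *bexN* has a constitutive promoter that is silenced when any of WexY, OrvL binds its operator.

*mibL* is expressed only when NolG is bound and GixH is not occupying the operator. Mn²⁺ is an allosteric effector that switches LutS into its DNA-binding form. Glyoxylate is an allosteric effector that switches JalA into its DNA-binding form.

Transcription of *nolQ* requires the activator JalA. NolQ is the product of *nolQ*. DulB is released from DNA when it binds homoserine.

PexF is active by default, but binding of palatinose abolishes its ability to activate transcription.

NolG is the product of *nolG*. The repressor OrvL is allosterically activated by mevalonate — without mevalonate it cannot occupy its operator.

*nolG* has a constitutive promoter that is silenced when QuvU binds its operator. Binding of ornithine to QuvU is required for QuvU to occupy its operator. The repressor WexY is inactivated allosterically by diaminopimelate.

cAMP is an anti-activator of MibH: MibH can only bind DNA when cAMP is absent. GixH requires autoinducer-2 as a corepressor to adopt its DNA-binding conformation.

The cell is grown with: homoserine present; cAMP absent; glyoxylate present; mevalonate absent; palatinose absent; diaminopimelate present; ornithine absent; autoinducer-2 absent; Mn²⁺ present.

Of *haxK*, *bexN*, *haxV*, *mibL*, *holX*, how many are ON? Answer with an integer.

cAMP is absent, so MibH is active.
Homoserine is present, so DulB is inactive.
No repressor is bound and MibH is active, so *haxK* is transcribed.
→ *haxK* is ON.
Diaminopimelate is present, so WexY is inactive.
Mevalonate is absent, so OrvL is inactive.
With no repressor bound, *bexN* is transcribed.
→ *bexN* is ON.
Glyoxylate is present, so JalA is active.
No repressor is bound and JalA is active, so *nolQ* is transcribed.
So NolQ is produced and active.
No repressor is bound and NolQ is active, so *haxV* is transcribed.
→ *haxV* is ON.
Ornithine is absent, so QuvU is inactive.
With no repressor bound, *nolG* is transcribed.
So NolG is produced and active.
Autoinducer-2 is absent, so GixH is inactive.
No repressor is bound and NolG is active, so *mibL* is transcribed.
→ *mibL* is ON.
Palatinose is absent, so PexF is active.
Mn²⁺ is present, so LutS is active.
No repressor is bound and PexF and LutS are active, so *holX* is transcribed.
→ *holX* is ON.
5 of the 5 genes are transcribed.

5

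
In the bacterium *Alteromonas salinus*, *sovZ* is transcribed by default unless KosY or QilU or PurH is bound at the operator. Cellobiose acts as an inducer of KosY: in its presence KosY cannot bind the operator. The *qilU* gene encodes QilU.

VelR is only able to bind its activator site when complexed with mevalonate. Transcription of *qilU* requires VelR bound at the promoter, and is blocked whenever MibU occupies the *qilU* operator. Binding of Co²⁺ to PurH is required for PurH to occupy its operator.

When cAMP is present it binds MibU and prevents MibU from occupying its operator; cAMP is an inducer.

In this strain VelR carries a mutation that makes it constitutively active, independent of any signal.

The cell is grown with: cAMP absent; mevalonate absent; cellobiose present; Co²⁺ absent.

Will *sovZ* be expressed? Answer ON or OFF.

Cellobiose is present, so KosY is inactive.
cAMP is absent, so MibU is active.
VelR is constitutively active in this strain.
With repressor MibU bound, *qilU* is not transcribed.
So QilU is not produced.
Co²⁺ is absent, so PurH is inactive.
With no repressor bound, *sovZ* is transcribed.

ON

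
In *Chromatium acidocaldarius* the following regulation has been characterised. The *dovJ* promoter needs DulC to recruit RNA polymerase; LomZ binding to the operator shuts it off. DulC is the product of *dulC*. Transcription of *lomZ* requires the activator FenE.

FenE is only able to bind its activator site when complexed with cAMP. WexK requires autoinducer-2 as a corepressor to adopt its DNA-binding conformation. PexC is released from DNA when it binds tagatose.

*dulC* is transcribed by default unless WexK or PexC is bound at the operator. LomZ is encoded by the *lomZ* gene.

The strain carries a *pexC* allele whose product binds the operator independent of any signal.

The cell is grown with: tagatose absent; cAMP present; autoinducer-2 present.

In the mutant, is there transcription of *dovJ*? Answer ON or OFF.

cAMP is present, so FenE is active.
No repressor is bound and FenE is active, so *lomZ* is transcribed.
So LomZ is produced and active.
Autoinducer-2 is present, so WexK is active.
PexC is constitutively active in this strain.
With repressor WexK bound, *dulC* is not transcribed.
So DulC is not produced.
With repressor LomZ bound, *dovJ* is not transcribed.

OFF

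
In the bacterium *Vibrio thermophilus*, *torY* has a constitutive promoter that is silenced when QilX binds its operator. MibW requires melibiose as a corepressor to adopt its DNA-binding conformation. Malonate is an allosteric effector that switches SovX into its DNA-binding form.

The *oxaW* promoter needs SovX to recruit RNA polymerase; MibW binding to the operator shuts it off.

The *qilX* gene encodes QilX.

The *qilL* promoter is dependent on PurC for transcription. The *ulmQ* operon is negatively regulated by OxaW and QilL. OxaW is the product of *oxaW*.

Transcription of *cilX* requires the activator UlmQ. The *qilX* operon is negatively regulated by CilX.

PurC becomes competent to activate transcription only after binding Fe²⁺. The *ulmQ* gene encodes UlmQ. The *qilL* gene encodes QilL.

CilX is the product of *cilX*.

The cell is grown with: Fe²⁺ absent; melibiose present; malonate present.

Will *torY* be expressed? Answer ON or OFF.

Malonate is present, so SovX is active.
Melibiose is present, so MibW is active.
With repressor MibW bound, *oxaW* is not transcribed.
So OxaW is not produced.
Fe²⁺ is absent, so PurC is inactive.
Required activator PurC is absent, so *qilL* is not transcribed.
So QilL is not produced.
With no repressor bound, *ulmQ* is transcribed.
So UlmQ is produced and active.
No repressor is bound and UlmQ is active, so *cilX* is transcribed.
So CilX is produced and active.
With repressor CilX bound, *qilX* is not transcribed.
So QilX is not produced.
With no repressor bound, *torY* is transcribed.

ON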